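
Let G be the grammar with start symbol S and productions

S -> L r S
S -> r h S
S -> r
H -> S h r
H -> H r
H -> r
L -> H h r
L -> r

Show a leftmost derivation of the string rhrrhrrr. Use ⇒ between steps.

S ⇒ rhS   [S -> r h S]
rhS ⇒ rhLrS   [S -> L r S]
rhLrS ⇒ rhHhrrS   [L -> H h r]
rhHhrrS ⇒ rhHrhrrS   [H -> H r]
rhHrhrrS ⇒ rhrrhrrS   [H -> r]
rhrrhrrS ⇒ rhrrhrrr   [S -> r]

S ⇒ rhS ⇒ rhLrS ⇒ rhHhrrS ⇒ rhHrhrrS ⇒ rhrrhrrS ⇒ rhrrhrrr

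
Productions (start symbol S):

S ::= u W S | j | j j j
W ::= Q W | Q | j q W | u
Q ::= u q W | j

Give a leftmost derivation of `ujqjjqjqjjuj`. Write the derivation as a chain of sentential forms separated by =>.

S => uWS   [S ::= u W S]
uWS => ujqWS   [W ::= j q W]
ujqWS => ujqQWS   [W ::= Q W]
ujqQWS => ujqjWS   [Q ::= j]
ujqjWS => ujqjjqWS   [W ::= j q W]
ujqjjqWS => ujqjjqjqWS   [W ::= j q W]
ujqjjqjqWS => ujqjjqjqQWS   [W ::= Q W]
ujqjjqjqQWS => ujqjjqjqjWS   [Q ::= j]
ujqjjqjqjWS => ujqjjqjqjQWS   [W ::= Q W]
ujqjjqjqjQWS => ujqjjqjqjjWS   [Q ::= j]
ujqjjqjqjjWS => ujqjjqjqjjuS   [W ::= u]
ujqjjqjqjjuS => ujqjjqjqjjuj   [S ::= j]

S => uWS => ujqWS => ujqQWS => ujqjWS => ujqjjqWS => ujqjjqjqWS => ujqjjqjqQWS => ujqjjqjqjWS => ujqjjqjqjQWS => ujqjjqjqjjWS => ujqjjqjqjjuS => ujqjjqjqjjuj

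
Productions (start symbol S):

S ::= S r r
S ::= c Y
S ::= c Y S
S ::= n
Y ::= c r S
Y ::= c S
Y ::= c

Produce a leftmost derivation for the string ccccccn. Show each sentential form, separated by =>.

S => cYS   [S ::= c Y S]
cYS => ccSS   [Y ::= c S]
ccSS => cccYS   [S ::= c Y]
cccYS => ccccSS   [Y ::= c S]
ccccSS => cccccYS   [S ::= c Y]
cccccYS => ccccccS   [Y ::= c]
ccccccS => ccccccn   [S ::= n]

S => cYS => ccSS => cccYS => ccccSS => cccccYS => ccccccS => ccccccn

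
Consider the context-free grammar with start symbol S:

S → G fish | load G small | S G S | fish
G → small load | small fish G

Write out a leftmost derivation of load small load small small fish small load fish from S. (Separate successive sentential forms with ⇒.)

S ⇒ S G S ⇒ load G small G S ⇒ load small load small G S ⇒ load small load small small fish G S ⇒ load small load small small fish small load S ⇒ load small load small small fish small load fish

S ⇒ S G S   [S → S G S]
S G S ⇒ load G small G S   [S → load G small]
load G small G S ⇒ load small load small G S   [G → small load]
load small load small G S ⇒ load small load small small fish G S   [G → small fish G]
load small load small small fish G S ⇒ load small load small small fish small load S   [G → small load]
load small load small small fish small load S ⇒ load small load small small fish small load fish   [S → fish]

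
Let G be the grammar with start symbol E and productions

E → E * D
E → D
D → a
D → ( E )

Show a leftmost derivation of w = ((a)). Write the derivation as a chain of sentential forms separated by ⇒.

E ⇒ D ⇒ (E) ⇒ (D) ⇒ ((E)) ⇒ ((D)) ⇒ ((a))

E ⇒ D   [E → D]
D ⇒ (E)   [D → ( E )]
(E) ⇒ (D)   [E → D]
(D) ⇒ ((E))   [D → ( E )]
((E)) ⇒ ((D))   [E → D]
((D)) ⇒ ((a))   [D → a]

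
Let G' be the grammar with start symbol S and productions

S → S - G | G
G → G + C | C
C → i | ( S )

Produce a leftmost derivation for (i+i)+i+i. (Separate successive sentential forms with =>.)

S => G => G+C => G+C+C => C+C+C => (S)+C+C => (G)+C+C => (G+C)+C+C => (C+C)+C+C => (i+C)+C+C => (i+i)+C+C => (i+i)+i+C => (i+i)+i+i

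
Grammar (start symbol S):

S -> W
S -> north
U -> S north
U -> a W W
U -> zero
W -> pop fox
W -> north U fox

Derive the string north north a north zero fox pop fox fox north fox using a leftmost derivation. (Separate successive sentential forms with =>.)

S => W => north U fox => north S north fox => north W north fox => north north U fox north fox => north north a W W fox north fox => north north a north U fox W fox north fox => north north a north zero fox W fox north fox => north north a north zero fox pop fox fox north fox

S => W   [S -> W]
W => north U fox   [W -> north U fox]
north U fox => north S north fox   [U -> S north]
north S north fox => north W north fox   [S -> W]
north W north fox => north north U fox north fox   [W -> north U fox]
north north U fox north fox => north north a W W fox north fox   [U -> a W W]
north north a W W fox north fox => north north a north U fox W fox north fox   [W -> north U fox]
north north a north U fox W fox north fox => north north a north zero fox W fox north fox   [U -> zero]
north north a north zero fox W fox north fox => north north a north zero fox pop fox fox north fox   [W -> pop fox]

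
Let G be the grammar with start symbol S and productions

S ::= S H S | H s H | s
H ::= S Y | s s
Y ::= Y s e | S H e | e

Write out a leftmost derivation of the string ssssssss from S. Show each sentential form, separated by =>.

S => SHS => HsHHS => sssHHS => sssssHS => sssssssS => ssssssss

S => SHS   [S ::= S H S]
SHS => HsHHS   [S ::= H s H]
HsHHS => sssHHS   [H ::= s s]
sssHHS => sssssHS   [H ::= s s]
sssssHS => sssssssS   [H ::= s s]
sssssssS => ssssssss   [S ::= s]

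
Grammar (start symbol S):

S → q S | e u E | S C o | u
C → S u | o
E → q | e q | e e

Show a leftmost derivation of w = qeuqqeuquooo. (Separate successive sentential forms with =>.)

S => SCo   [S → S C o]
SCo => qSCo   [S → q S]
qSCo => qSCoCo   [S → S C o]
qSCoCo => qeuECoCo   [S → e u E]
qeuECoCo => qeuqCoCo   [E → q]
qeuqCoCo => qeuqSuoCo   [C → S u]
qeuqSuoCo => qeuqqSuoCo   [S → q S]
qeuqqSuoCo => qeuqqeuEuoCo   [S → e u E]
qeuqqeuEuoCo => qeuqqeuquoCo   [E → q]
qeuqqeuquoCo => qeuqqeuquooo   [C → o]

S=>SCo=>qSCo=>qSCoCo=>qeuECoCo=>qeuqCoCo=>qeuqSuoCo=>qeuqqSuoCo=>qeuqqeuEuoCo=>qeuqqeuquoCo=>qeuqqeuquooo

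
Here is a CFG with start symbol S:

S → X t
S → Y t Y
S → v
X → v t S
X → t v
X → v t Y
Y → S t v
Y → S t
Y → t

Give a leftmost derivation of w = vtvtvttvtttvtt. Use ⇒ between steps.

S ⇒ YtY ⇒ StvtY ⇒ YtYtvtY ⇒ StvtYtvtY ⇒ vtvtYtvtY ⇒ vtvtSttvtY ⇒ vtvtvttvtY ⇒ vtvtvttvtSt ⇒ vtvtvttvtYtYt ⇒ vtvtvttvtttYt ⇒ vtvtvttvtttStt ⇒ vtvtvttvtttvtt

S ⇒ YtY   [S → Y t Y]
YtY ⇒ StvtY   [Y → S t v]
StvtY ⇒ YtYtvtY   [S → Y t Y]
YtYtvtY ⇒ StvtYtvtY   [Y → S t v]
StvtYtvtY ⇒ vtvtYtvtY   [S → v]
vtvtYtvtY ⇒ vtvtSttvtY   [Y → S t]
vtvtSttvtY ⇒ vtvtvttvtY   [S → v]
vtvtvttvtY ⇒ vtvtvttvtSt   [Y → S t]
vtvtvttvtSt ⇒ vtvtvttvtYtYt   [S → Y t Y]
vtvtvttvtYtYt ⇒ vtvtvttvtttYt   [Y → t]
vtvtvttvtttYt ⇒ vtvtvttvtttStt   [Y → S t]
vtvtvttvtttStt ⇒ vtvtvttvtttvtt   [S → v]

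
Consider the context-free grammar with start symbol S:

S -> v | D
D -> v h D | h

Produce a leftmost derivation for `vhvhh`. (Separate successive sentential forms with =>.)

S => D => vhD => vhvhD => vhvhh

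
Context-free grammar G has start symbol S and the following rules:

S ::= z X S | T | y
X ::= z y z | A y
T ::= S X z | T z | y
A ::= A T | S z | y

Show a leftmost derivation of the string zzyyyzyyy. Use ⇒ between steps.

S⇒zXS⇒zAyS⇒zATyS⇒zSzTyS⇒zzXSzTyS⇒zzAySzTyS⇒zzyySzTyS⇒zzyyyzTyS⇒zzyyyzyyS⇒zzyyyzyyy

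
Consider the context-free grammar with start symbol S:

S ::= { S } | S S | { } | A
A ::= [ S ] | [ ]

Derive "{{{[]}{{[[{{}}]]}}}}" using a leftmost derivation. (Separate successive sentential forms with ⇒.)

S⇒{S}⇒{{S}}⇒{{SS}}⇒{{{S}S}}⇒{{{A}S}}⇒{{{[]}S}}⇒{{{[]}{S}}}⇒{{{[]}{{S}}}}⇒{{{[]}{{A}}}}⇒{{{[]}{{[S]}}}}⇒{{{[]}{{[A]}}}}⇒{{{[]}{{[[S]]}}}}⇒{{{[]}{{[[{S}]]}}}}⇒{{{[]}{{[[{{}}]]}}}}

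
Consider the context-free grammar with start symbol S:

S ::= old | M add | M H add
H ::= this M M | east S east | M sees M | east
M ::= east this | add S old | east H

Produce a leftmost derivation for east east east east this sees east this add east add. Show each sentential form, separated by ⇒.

S ⇒ M add   [S ::= M add]
M add ⇒ east H add   [M ::= east H]
east H add ⇒ east east S east add   [H ::= east S east]
east east S east add ⇒ east east M add east add   [S ::= M add]
east east M add east add ⇒ east east east H add east add   [M ::= east H]
east east east H add east add ⇒ east east east M sees M add east add   [H ::= M sees M]
east east east M sees M add east add ⇒ east east east east this sees M add east add   [M ::= east this]
east east east east this sees M add east add ⇒ east east east east this sees east this add east add   [M ::= east this]

S ⇒ M add ⇒ east H add ⇒ east east S east add ⇒ east east M add east add ⇒ east east east H add east add ⇒ east east east M sees M add east add ⇒ east east east east this sees M add east add ⇒ east east east east this sees east this add east add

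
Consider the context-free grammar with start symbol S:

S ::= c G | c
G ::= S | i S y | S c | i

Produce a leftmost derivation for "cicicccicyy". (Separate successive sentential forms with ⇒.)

S ⇒ cG   [S ::= c G]
cG ⇒ ciSy   [G ::= i S y]
ciSy ⇒ cicGy   [S ::= c G]
cicGy ⇒ ciciSyy   [G ::= i S y]
ciciSyy ⇒ cicicGyy   [S ::= c G]
cicicGyy ⇒ cicicScyy   [G ::= S c]
cicicScyy ⇒ ciciccGcyy   [S ::= c G]
ciciccGcyy ⇒ ciciccScyy   [G ::= S]
ciciccScyy ⇒ cicicccGcyy   [S ::= c G]
cicicccGcyy ⇒ cicicccicyy   [G ::= i]

S ⇒ cG ⇒ ciSy ⇒ cicGy ⇒ ciciSyy ⇒ cicicGyy ⇒ cicicScyy ⇒ ciciccGcyy ⇒ ciciccScyy ⇒ cicicccGcyy ⇒ cicicccicyy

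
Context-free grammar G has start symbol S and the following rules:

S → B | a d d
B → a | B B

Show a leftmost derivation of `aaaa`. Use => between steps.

S=>B=>BB=>aB=>aBB=>aaB=>aaBB=>aaaB=>aaaa

S => B   [S → B]
B => BB   [B → B B]
BB => aB   [B → a]
aB => aBB   [B → B B]
aBB => aaB   [B → a]
aaB => aaBB   [B → B B]
aaBB => aaaB   [B → a]
aaaB => aaaa   [B → a]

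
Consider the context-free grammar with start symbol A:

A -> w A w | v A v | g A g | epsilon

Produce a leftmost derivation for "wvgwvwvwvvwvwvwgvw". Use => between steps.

A => wAw => wvAvw => wvgAgvw => wvgwAwgvw => wvgwvAvwgvw => wvgwvwAwvwgvw => wvgwvwvAvwvwgvw => wvgwvwvwAwvwvwgvw => wvgwvwvwvAvwvwvwgvw => wvgwvwvwvvwvwvwgvw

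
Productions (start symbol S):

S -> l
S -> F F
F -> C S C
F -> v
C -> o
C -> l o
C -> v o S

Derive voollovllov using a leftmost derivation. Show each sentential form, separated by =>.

S=>FF=>CSCF=>voSSCF=>voFFSCF=>voCSCFSCF=>vooSCFSCF=>voolCFSCF=>voolloFSCF=>voollovSCF=>voollovlCF=>voollovlloF=>voollovllov

S => FF   [S -> F F]
FF => CSCF   [F -> C S C]
CSCF => voSSCF   [C -> v o S]
voSSCF => voFFSCF   [S -> F F]
voFFSCF => voCSCFSCF   [F -> C S C]
voCSCFSCF => vooSCFSCF   [C -> o]
vooSCFSCF => voolCFSCF   [S -> l]
voolCFSCF => voolloFSCF   [C -> l o]
voolloFSCF => voollovSCF   [F -> v]
voollovSCF => voollovlCF   [S -> l]
voollovlCF => voollovlloF   [C -> l o]
voollovlloF => voollovllov   [F -> v]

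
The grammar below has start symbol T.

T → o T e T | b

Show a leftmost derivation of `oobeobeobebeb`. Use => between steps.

T => oTeT   [T → o T e T]
oTeT => ooTeTeT   [T → o T e T]
ooTeTeT => oobeTeT   [T → b]
oobeTeT => oobeoTeTeT   [T → o T e T]
oobeoTeTeT => oobeobeTeT   [T → b]
oobeobeTeT => oobeobeoTeTeT   [T → o T e T]
oobeobeoTeTeT => oobeobeobeTeT   [T → b]
oobeobeobeTeT => oobeobeobebeT   [T → b]
oobeobeobebeT => oobeobeobebeb   [T → b]

T => oTeT => ooTeTeT => oobeTeT => oobeoTeTeT => oobeobeTeT => oobeobeoTeTeT => oobeobeobeTeT => oobeobeobebeT => oobeobeobebeb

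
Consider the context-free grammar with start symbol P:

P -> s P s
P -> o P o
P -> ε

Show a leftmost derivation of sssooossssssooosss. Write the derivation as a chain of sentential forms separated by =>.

P => sPs => ssPss => sssPsss => sssoPosss => sssooPoosss => sssoooPooosss => sssooosPsooosss => sssooossPssooosss => sssooosssPsssooosss => sssooossssssooosss

P => sPs   [P -> s P s]
sPs => ssPss   [P -> s P s]
ssPss => sssPsss   [P -> s P s]
sssPsss => sssoPosss   [P -> o P o]
sssoPosss => sssooPoosss   [P -> o P o]
sssooPoosss => sssoooPooosss   [P -> o P o]
sssoooPooosss => sssooosPsooosss   [P -> s P s]
sssooosPsooosss => sssooossPssooosss   [P -> s P s]
sssooossPssooosss => sssooosssPsssooosss   [P -> s P s]
sssooosssPsssooosss => sssooossssssooosss   [P -> ε]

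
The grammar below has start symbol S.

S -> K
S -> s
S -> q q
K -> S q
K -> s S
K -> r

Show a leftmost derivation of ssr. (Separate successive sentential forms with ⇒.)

S ⇒ K   [S -> K]
K ⇒ sS   [K -> s S]
sS ⇒ sK   [S -> K]
sK ⇒ ssS   [K -> s S]
ssS ⇒ ssK   [S -> K]
ssK ⇒ ssr   [K -> r]

S ⇒ K ⇒ sS ⇒ sK ⇒ ssS ⇒ ssK ⇒ ssr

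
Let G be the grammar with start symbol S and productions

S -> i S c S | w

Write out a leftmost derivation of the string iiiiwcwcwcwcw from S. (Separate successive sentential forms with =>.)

S => iScS => iiScScS => iiiScScScS => iiiiScScScScS => iiiiwcScScScS => iiiiwcwcScScS => iiiiwcwcwcScS => iiiiwcwcwcwcS => iiiiwcwcwcwcw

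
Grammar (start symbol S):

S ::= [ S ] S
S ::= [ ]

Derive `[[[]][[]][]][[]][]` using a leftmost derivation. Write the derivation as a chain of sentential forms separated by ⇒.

S ⇒ [S]S   [S ::= [ S ] S]
[S]S ⇒ [[S]S]S   [S ::= [ S ] S]
[[S]S]S ⇒ [[[]]S]S   [S ::= [ ]]
[[[]]S]S ⇒ [[[]][S]S]S   [S ::= [ S ] S]
[[[]][S]S]S ⇒ [[[]][[]]S]S   [S ::= [ ]]
[[[]][[]]S]S ⇒ [[[]][[]][]]S   [S ::= [ ]]
[[[]][[]][]]S ⇒ [[[]][[]][]][S]S   [S ::= [ S ] S]
[[[]][[]][]][S]S ⇒ [[[]][[]][]][[]]S   [S ::= [ ]]
[[[]][[]][]][[]]S ⇒ [[[]][[]][]][[]][]   [S ::= [ ]]

S ⇒ [S]S ⇒ [[S]S]S ⇒ [[[]]S]S ⇒ [[[]][S]S]S ⇒ [[[]][[]]S]S ⇒ [[[]][[]][]]S ⇒ [[[]][[]][]][S]S ⇒ [[[]][[]][]][[]]S ⇒ [[[]][[]][]][[]][]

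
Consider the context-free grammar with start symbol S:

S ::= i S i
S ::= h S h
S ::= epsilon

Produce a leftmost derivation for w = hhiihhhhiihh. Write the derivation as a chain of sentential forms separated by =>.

S => hSh => hhShh => hhiSihh => hhiiSiihh => hhiihShiihh => hhiihhShhiihh => hhiihhhhiihh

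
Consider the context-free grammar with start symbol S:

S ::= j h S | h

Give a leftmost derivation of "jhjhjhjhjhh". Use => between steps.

S=>jhS=>jhjhS=>jhjhjhS=>jhjhjhjhS=>jhjhjhjhjhS=>jhjhjhjhjhh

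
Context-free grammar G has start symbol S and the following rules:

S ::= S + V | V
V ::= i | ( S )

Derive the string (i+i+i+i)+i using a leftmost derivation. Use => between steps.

S => S+V   [S ::= S + V]
S+V => V+V   [S ::= V]
V+V => (S)+V   [V ::= ( S )]
(S)+V => (S+V)+V   [S ::= S + V]
(S+V)+V => (S+V+V)+V   [S ::= S + V]
(S+V+V)+V => (S+V+V+V)+V   [S ::= S + V]
(S+V+V+V)+V => (V+V+V+V)+V   [S ::= V]
(V+V+V+V)+V => (i+V+V+V)+V   [V ::= i]
(i+V+V+V)+V => (i+i+V+V)+V   [V ::= i]
(i+i+V+V)+V => (i+i+i+V)+V   [V ::= i]
(i+i+i+V)+V => (i+i+i+i)+V   [V ::= i]
(i+i+i+i)+V => (i+i+i+i)+i   [V ::= i]

S => S+V => V+V => (S)+V => (S+V)+V => (S+V+V)+V => (S+V+V+V)+V => (V+V+V+V)+V => (i+V+V+V)+V => (i+i+V+V)+V => (i+i+i+V)+V => (i+i+i+i)+V => (i+i+i+i)+i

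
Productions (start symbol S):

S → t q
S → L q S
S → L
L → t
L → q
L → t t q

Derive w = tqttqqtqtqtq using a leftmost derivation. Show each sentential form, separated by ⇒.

S ⇒ LqS ⇒ tqS ⇒ tqLqS ⇒ tqttqqS ⇒ tqttqqLqS ⇒ tqttqqtqS ⇒ tqttqqtqLqS ⇒ tqttqqtqtqS ⇒ tqttqqtqtqtq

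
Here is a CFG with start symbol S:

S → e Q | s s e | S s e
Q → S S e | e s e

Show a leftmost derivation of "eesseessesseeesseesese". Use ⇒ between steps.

S ⇒ Sse   [S → S s e]
Sse ⇒ Ssese   [S → S s e]
Ssese ⇒ eQsese   [S → e Q]
eQsese ⇒ eSSesese   [Q → S S e]
eSSesese ⇒ eeQSesese   [S → e Q]
eeQSesese ⇒ eeSSeSesese   [Q → S S e]
eeSSeSesese ⇒ eesseSeSesese   [S → s s e]
eesseSeSesese ⇒ eesseeQeSesese   [S → e Q]
eesseeQeSesese ⇒ eesseeSSeeSesese   [Q → S S e]
eesseeSSeeSesese ⇒ eesseesseSeeSesese   [S → s s e]
eesseesseSeeSesese ⇒ eesseessesseeeSesese   [S → s s e]
eesseessesseeeSesese ⇒ eesseessesseeesseesese   [S → s s e]

S ⇒ Sse ⇒ Ssese ⇒ eQsese ⇒ eSSesese ⇒ eeQSesese ⇒ eeSSeSesese ⇒ eesseSeSesese ⇒ eesseeQeSesese ⇒ eesseeSSeeSesese ⇒ eesseesseSeeSesese ⇒ eesseessesseeeSesese ⇒ eesseessesseeesseesese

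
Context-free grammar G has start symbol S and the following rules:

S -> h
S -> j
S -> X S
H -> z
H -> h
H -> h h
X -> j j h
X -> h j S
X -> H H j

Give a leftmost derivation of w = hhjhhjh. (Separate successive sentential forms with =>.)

S => XS   [S -> X S]
XS => HHjS   [X -> H H j]
HHjS => hHjS   [H -> h]
hHjS => hhjS   [H -> h]
hhjS => hhjXS   [S -> X S]
hhjXS => hhjHHjS   [X -> H H j]
hhjHHjS => hhjhHjS   [H -> h]
hhjhHjS => hhjhhjS   [H -> h]
hhjhhjS => hhjhhjh   [S -> h]

S => XS => HHjS => hHjS => hhjS => hhjXS => hhjHHjS => hhjhHjS => hhjhhjS => hhjhhjh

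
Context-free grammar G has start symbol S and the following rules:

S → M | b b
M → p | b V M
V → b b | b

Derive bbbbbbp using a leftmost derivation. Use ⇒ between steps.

S ⇒ M ⇒ bVM ⇒ bbbM ⇒ bbbbVM ⇒ bbbbbbM ⇒ bbbbbbp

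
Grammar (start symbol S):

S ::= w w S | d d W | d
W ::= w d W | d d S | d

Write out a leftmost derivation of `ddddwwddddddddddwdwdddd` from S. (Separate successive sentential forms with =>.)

S=>ddW=>ddddS=>ddddwwS=>ddddwwddW=>ddddwwddddS=>ddddwwddddddW=>ddddwwddddddddS=>ddddwwddddddddddW=>ddddwwddddddddddwdW=>ddddwwddddddddddwdwdW=>ddddwwddddddddddwdwdddS=>ddddwwddddddddddwdwdddd

S => ddW   [S ::= d d W]
ddW => ddddS   [W ::= d d S]
ddddS => ddddwwS   [S ::= w w S]
ddddwwS => ddddwwddW   [S ::= d d W]
ddddwwddW => ddddwwddddS   [W ::= d d S]
ddddwwddddS => ddddwwddddddW   [S ::= d d W]
ddddwwddddddW => ddddwwddddddddS   [W ::= d d S]
ddddwwddddddddS => ddddwwddddddddddW   [S ::= d d W]
ddddwwddddddddddW => ddddwwddddddddddwdW   [W ::= w d W]
ddddwwddddddddddwdW => ddddwwddddddddddwdwdW   [W ::= w d W]
ddddwwddddddddddwdwdW => ddddwwddddddddddwdwdddS   [W ::= d d S]
ddddwwddddddddddwdwdddS => ddddwwddddddddddwdwdddd   [S ::= d]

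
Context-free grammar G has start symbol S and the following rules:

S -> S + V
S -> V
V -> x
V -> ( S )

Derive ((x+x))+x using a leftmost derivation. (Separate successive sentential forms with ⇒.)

S ⇒ S+V ⇒ V+V ⇒ (S)+V ⇒ (V)+V ⇒ ((S))+V ⇒ ((S+V))+V ⇒ ((V+V))+V ⇒ ((x+V))+V ⇒ ((x+x))+V ⇒ ((x+x))+x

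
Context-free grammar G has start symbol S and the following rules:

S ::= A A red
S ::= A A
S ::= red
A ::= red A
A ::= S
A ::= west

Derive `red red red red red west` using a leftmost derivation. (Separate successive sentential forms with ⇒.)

S ⇒ A A   [S ::= A A]
A A ⇒ S A   [A ::= S]
S A ⇒ A A red A   [S ::= A A red]
A A red A ⇒ red A A red A   [A ::= red A]
red A A red A ⇒ red S A red A   [A ::= S]
red S A red A ⇒ red red A red A   [S ::= red]
red red A red A ⇒ red red S red A   [A ::= S]
red red S red A ⇒ red red red red A   [S ::= red]
red red red red A ⇒ red red red red red A   [A ::= red A]
red red red red red A ⇒ red red red red red west   [A ::= west]

S ⇒ A A ⇒ S A ⇒ A A red A ⇒ red A A red A ⇒ red S A red A ⇒ red red A red A ⇒ red red S red A ⇒ red red red red A ⇒ red red red red red A ⇒ red red red red red west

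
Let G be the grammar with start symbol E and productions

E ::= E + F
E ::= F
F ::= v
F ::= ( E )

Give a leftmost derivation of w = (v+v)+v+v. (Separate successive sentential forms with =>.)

E => E+F   [E ::= E + F]
E+F => E+F+F   [E ::= E + F]
E+F+F => F+F+F   [E ::= F]
F+F+F => (E)+F+F   [F ::= ( E )]
(E)+F+F => (E+F)+F+F   [E ::= E + F]
(E+F)+F+F => (F+F)+F+F   [E ::= F]
(F+F)+F+F => (v+F)+F+F   [F ::= v]
(v+F)+F+F => (v+v)+F+F   [F ::= v]
(v+v)+F+F => (v+v)+v+F   [F ::= v]
(v+v)+v+F => (v+v)+v+v   [F ::= v]

E=>E+F=>E+F+F=>F+F+F=>(E)+F+F=>(E+F)+F+F=>(F+F)+F+F=>(v+F)+F+F=>(v+v)+F+F=>(v+v)+v+F=>(v+v)+v+v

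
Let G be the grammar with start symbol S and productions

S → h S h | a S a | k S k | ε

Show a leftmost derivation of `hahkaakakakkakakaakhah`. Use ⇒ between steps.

S ⇒ hSh ⇒ haSah ⇒ hahShah ⇒ hahkSkhah ⇒ hahkaSakhah ⇒ hahkaaSaakhah ⇒ hahkaakSkaakhah ⇒ hahkaakaSakaakhah ⇒ hahkaakakSkakaakhah ⇒ hahkaakakaSakakaakhah ⇒ hahkaakakakSkakakaakhah ⇒ hahkaakakakkakakaakhah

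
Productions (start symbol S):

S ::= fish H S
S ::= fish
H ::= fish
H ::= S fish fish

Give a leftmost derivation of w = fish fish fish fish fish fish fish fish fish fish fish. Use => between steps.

S => fish H S   [S ::= fish H S]
fish H S => fish fish S   [H ::= fish]
fish fish S => fish fish fish H S   [S ::= fish H S]
fish fish fish H S => fish fish fish S fish fish S   [H ::= S fish fish]
fish fish fish S fish fish S => fish fish fish fish H S fish fish S   [S ::= fish H S]
fish fish fish fish H S fish fish S => fish fish fish fish S fish fish S fish fish S   [H ::= S fish fish]
fish fish fish fish S fish fish S fish fish S => fish fish fish fish fish fish fish S fish fish S   [S ::= fish]
fish fish fish fish fish fish fish S fish fish S => fish fish fish fish fish fish fish fish fish fish S   [S ::= fish]
fish fish fish fish fish fish fish fish fish fish S => fish fish fish fish fish fish fish fish fish fish fish   [S ::= fish]

S => fish H S => fish fish S => fish fish fish H S => fish fish fish S fish fish S => fish fish fish fish H S fish fish S => fish fish fish fish S fish fish S fish fish S => fish fish fish fish fish fish fish S fish fish S => fish fish fish fish fish fish fish fish fish fish S => fish fish fish fish fish fish fish fish fish fish fish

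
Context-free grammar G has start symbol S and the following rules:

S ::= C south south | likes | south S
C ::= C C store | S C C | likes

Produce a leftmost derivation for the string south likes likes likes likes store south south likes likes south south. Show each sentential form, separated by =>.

S => C south south => S C C south south => south S C C south south => south C south south C C south south => south C C store south south C C south south => south S C C C store south south C C south south => south likes C C C store south south C C south south => south likes likes C C store south south C C south south => south likes likes likes C store south south C C south south => south likes likes likes likes store south south C C south south => south likes likes likes likes store south south likes C south south => south likes likes likes likes store south south likes likes south south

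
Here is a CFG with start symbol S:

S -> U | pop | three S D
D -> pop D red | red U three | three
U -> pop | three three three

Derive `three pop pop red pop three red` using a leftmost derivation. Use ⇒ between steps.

S ⇒ three S D ⇒ three U D ⇒ three pop D ⇒ three pop pop D red ⇒ three pop pop red U three red ⇒ three pop pop red pop three red

S ⇒ three S D   [S -> three S D]
three S D ⇒ three U D   [S -> U]
three U D ⇒ three pop D   [U -> pop]
three pop D ⇒ three pop pop D red   [D -> pop D red]
three pop pop D red ⇒ three pop pop red U three red   [D -> red U three]
three pop pop red U three red ⇒ three pop pop red pop three red   [U -> pop]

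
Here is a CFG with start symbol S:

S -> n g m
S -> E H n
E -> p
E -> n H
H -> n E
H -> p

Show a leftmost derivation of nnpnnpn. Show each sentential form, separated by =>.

S=>EHn=>nHHn=>nnEHn=>nnpHn=>nnpnEn=>nnpnnHn=>nnpnnpn

S => EHn   [S -> E H n]
EHn => nHHn   [E -> n H]
nHHn => nnEHn   [H -> n E]
nnEHn => nnpHn   [E -> p]
nnpHn => nnpnEn   [H -> n E]
nnpnEn => nnpnnHn   [E -> n H]
nnpnnHn => nnpnnpn   [H -> p]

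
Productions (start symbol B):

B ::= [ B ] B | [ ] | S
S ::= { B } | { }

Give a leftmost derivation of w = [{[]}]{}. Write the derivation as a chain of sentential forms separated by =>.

B=>[B]B=>[S]B=>[{B}]B=>[{[]}]B=>[{[]}]S=>[{[]}]{}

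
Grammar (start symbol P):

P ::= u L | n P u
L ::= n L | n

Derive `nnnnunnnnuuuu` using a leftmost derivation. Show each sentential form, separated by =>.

P=>nPu=>nnPuu=>nnnPuuu=>nnnnPuuuu=>nnnnuLuuuu=>nnnnunLuuuu=>nnnnunnLuuuu=>nnnnunnnLuuuu=>nnnnunnnnuuuu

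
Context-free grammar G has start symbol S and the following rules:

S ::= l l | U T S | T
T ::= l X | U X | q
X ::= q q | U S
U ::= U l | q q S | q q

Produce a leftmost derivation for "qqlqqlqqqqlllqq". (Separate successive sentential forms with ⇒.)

S ⇒ UTS   [S ::= U T S]
UTS ⇒ UlTS   [U ::= U l]
UlTS ⇒ qqlTS   [U ::= q q]
qqlTS ⇒ qqlUXS   [T ::= U X]
qqlUXS ⇒ qqlUlXS   [U ::= U l]
qqlUlXS ⇒ qqlqqlXS   [U ::= q q]
qqlqqlXS ⇒ qqlqqlqqS   [X ::= q q]
qqlqqlqqS ⇒ qqlqqlqqUTS   [S ::= U T S]
qqlqqlqqUTS ⇒ qqlqqlqqUlTS   [U ::= U l]
qqlqqlqqUlTS ⇒ qqlqqlqqqqSlTS   [U ::= q q S]
qqlqqlqqqqSlTS ⇒ qqlqqlqqqqlllTS   [S ::= l l]
qqlqqlqqqqlllTS ⇒ qqlqqlqqqqlllqS   [T ::= q]
qqlqqlqqqqlllqS ⇒ qqlqqlqqqqlllqT   [S ::= T]
qqlqqlqqqqlllqT ⇒ qqlqqlqqqqlllqq   [T ::= q]

S⇒UTS⇒UlTS⇒qqlTS⇒qqlUXS⇒qqlUlXS⇒qqlqqlXS⇒qqlqqlqqS⇒qqlqqlqqUTS⇒qqlqqlqqUlTS⇒qqlqqlqqqqSlTS⇒qqlqqlqqqqlllTS⇒qqlqqlqqqqlllqS⇒qqlqqlqqqqlllqT⇒qqlqqlqqqqlllqq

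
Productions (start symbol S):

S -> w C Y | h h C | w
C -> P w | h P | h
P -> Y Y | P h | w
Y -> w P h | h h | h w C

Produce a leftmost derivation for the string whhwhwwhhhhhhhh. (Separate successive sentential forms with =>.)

S=>wCY=>whPY=>whPhY=>whYYhY=>whhwCYhY=>whhwhPYhY=>whhwhYYYhY=>whhwhwPhYYhY=>whhwhwwhYYhY=>whhwhwwhhhYhY=>whhwhwwhhhhhhY=>whhwhwwhhhhhhhh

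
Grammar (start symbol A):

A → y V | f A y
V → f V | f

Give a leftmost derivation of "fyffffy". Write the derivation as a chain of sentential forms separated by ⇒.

A ⇒ fAy ⇒ fyVy ⇒ fyfVy ⇒ fyffVy ⇒ fyfffVy ⇒ fyffffy

A ⇒ fAy   [A → f A y]
fAy ⇒ fyVy   [A → y V]
fyVy ⇒ fyfVy   [V → f V]
fyfVy ⇒ fyffVy   [V → f V]
fyffVy ⇒ fyfffVy   [V → f V]
fyfffVy ⇒ fyffffy   [V → f]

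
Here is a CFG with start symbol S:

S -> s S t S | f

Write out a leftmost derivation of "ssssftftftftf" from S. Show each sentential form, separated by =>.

S => sStS => ssStStS => sssStStStS => ssssStStStStS => ssssftStStStS => ssssftftStStS => ssssftftftStS => ssssftftftftS => ssssftftftftf

S => sStS   [S -> s S t S]
sStS => ssStStS   [S -> s S t S]
ssStStS => sssStStStS   [S -> s S t S]
sssStStStS => ssssStStStStS   [S -> s S t S]
ssssStStStStS => ssssftStStStS   [S -> f]
ssssftStStStS => ssssftftStStS   [S -> f]
ssssftftStStS => ssssftftftStS   [S -> f]
ssssftftftStS => ssssftftftftS   [S -> f]
ssssftftftftS => ssssftftftftf   [S -> f]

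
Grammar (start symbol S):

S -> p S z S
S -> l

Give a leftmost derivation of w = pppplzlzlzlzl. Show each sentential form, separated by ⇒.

S ⇒ pSzS   [S -> p S z S]
pSzS ⇒ ppSzSzS   [S -> p S z S]
ppSzSzS ⇒ pppSzSzSzS   [S -> p S z S]
pppSzSzSzS ⇒ ppppSzSzSzSzS   [S -> p S z S]
ppppSzSzSzSzS ⇒ pppplzSzSzSzS   [S -> l]
pppplzSzSzSzS ⇒ pppplzlzSzSzS   [S -> l]
pppplzlzSzSzS ⇒ pppplzlzlzSzS   [S -> l]
pppplzlzlzSzS ⇒ pppplzlzlzlzS   [S -> l]
pppplzlzlzlzS ⇒ pppplzlzlzlzl   [S -> l]

S ⇒ pSzS ⇒ ppSzSzS ⇒ pppSzSzSzS ⇒ ppppSzSzSzSzS ⇒ pppplzSzSzSzS ⇒ pppplzlzSzSzS ⇒ pppplzlzlzSzS ⇒ pppplzlzlzlzS ⇒ pppplzlzlzlzl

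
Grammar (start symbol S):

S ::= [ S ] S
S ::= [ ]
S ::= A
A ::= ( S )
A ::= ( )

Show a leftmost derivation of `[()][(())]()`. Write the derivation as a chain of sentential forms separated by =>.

S => [S]S   [S ::= [ S ] S]
[S]S => [A]S   [S ::= A]
[A]S => [()]S   [A ::= ( )]
[()]S => [()][S]S   [S ::= [ S ] S]
[()][S]S => [()][A]S   [S ::= A]
[()][A]S => [()][(S)]S   [A ::= ( S )]
[()][(S)]S => [()][(A)]S   [S ::= A]
[()][(A)]S => [()][(())]S   [A ::= ( )]
[()][(())]S => [()][(())]A   [S ::= A]
[()][(())]A => [()][(())]()   [A ::= ( )]

S=>[S]S=>[A]S=>[()]S=>[()][S]S=>[()][A]S=>[()][(S)]S=>[()][(A)]S=>[()][(())]S=>[()][(())]A=>[()][(())]()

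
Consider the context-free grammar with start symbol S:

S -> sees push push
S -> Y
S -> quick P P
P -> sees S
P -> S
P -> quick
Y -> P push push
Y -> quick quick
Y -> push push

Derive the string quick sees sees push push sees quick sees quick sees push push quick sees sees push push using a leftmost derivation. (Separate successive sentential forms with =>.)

S => quick P P => quick sees S P => quick sees sees push push P => quick sees sees push push sees S => quick sees sees push push sees quick P P => quick sees sees push push sees quick sees S P => quick sees sees push push sees quick sees quick P P P => quick sees sees push push sees quick sees quick sees S P P => quick sees sees push push sees quick sees quick sees Y P P => quick sees sees push push sees quick sees quick sees push push P P => quick sees sees push push sees quick sees quick sees push push quick P => quick sees sees push push sees quick sees quick sees push push quick sees S => quick sees sees push push sees quick sees quick sees push push quick sees sees push push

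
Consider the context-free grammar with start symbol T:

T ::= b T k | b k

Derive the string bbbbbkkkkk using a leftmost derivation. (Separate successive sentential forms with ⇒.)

T ⇒ bTk   [T ::= b T k]
bTk ⇒ bbTkk   [T ::= b T k]
bbTkk ⇒ bbbTkkk   [T ::= b T k]
bbbTkkk ⇒ bbbbTkkkk   [T ::= b T k]
bbbbTkkkk ⇒ bbbbbkkkkk   [T ::= b k]

T ⇒ bTk ⇒ bbTkk ⇒ bbbTkkk ⇒ bbbbTkkkk ⇒ bbbbbkkkkk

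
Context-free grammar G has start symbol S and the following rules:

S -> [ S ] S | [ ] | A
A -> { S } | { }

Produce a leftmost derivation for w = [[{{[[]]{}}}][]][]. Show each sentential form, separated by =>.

S => [S]S => [[S]S]S => [[A]S]S => [[{S}]S]S => [[{A}]S]S => [[{{S}}]S]S => [[{{[S]S}}]S]S => [[{{[[]]S}}]S]S => [[{{[[]]A}}]S]S => [[{{[[]]{}}}]S]S => [[{{[[]]{}}}][]]S => [[{{[[]]{}}}][]][]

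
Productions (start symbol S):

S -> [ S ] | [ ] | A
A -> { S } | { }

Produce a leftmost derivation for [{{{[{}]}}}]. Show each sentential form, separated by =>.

S => [S]   [S -> [ S ]]
[S] => [A]   [S -> A]
[A] => [{S}]   [A -> { S }]
[{S}] => [{A}]   [S -> A]
[{A}] => [{{S}}]   [A -> { S }]
[{{S}}] => [{{A}}]   [S -> A]
[{{A}}] => [{{{S}}}]   [A -> { S }]
[{{{S}}}] => [{{{[S]}}}]   [S -> [ S ]]
[{{{[S]}}}] => [{{{[A]}}}]   [S -> A]
[{{{[A]}}}] => [{{{[{}]}}}]   [A -> { }]

S=>[S]=>[A]=>[{S}]=>[{A}]=>[{{S}}]=>[{{A}}]=>[{{{S}}}]=>[{{{[S]}}}]=>[{{{[A]}}}]=>[{{{[{}]}}}]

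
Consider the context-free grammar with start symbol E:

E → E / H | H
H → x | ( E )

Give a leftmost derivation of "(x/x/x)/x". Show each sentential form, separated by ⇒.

E ⇒ E/H ⇒ H/H ⇒ (E)/H ⇒ (E/H)/H ⇒ (E/H/H)/H ⇒ (H/H/H)/H ⇒ (x/H/H)/H ⇒ (x/x/H)/H ⇒ (x/x/x)/H ⇒ (x/x/x)/x

E ⇒ E/H   [E → E / H]
E/H ⇒ H/H   [E → H]
H/H ⇒ (E)/H   [H → ( E )]
(E)/H ⇒ (E/H)/H   [E → E / H]
(E/H)/H ⇒ (E/H/H)/H   [E → E / H]
(E/H/H)/H ⇒ (H/H/H)/H   [E → H]
(H/H/H)/H ⇒ (x/H/H)/H   [H → x]
(x/H/H)/H ⇒ (x/x/H)/H   [H → x]
(x/x/H)/H ⇒ (x/x/x)/H   [H → x]
(x/x/x)/H ⇒ (x/x/x)/x   [H → x]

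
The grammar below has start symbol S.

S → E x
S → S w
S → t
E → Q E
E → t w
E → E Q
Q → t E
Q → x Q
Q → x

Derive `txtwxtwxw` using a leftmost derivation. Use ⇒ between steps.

S ⇒ Sw   [S → S w]
Sw ⇒ Exw   [S → E x]
Exw ⇒ QExw   [E → Q E]
QExw ⇒ tEExw   [Q → t E]
tEExw ⇒ tEQExw   [E → E Q]
tEQExw ⇒ tQEQExw   [E → Q E]
tQEQExw ⇒ txEQExw   [Q → x]
txEQExw ⇒ txtwQExw   [E → t w]
txtwQExw ⇒ txtwxExw   [Q → x]
txtwxExw ⇒ txtwxtwxw   [E → t w]

S⇒Sw⇒Exw⇒QExw⇒tEExw⇒tEQExw⇒tQEQExw⇒txEQExw⇒txtwQExw⇒txtwxExw⇒txtwxtwxw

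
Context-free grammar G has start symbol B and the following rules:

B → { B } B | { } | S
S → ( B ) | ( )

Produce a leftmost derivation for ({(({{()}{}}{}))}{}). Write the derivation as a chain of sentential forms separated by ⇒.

B ⇒ S ⇒ (B) ⇒ ({B}B) ⇒ ({S}B) ⇒ ({(B)}B) ⇒ ({(S)}B) ⇒ ({((B))}B) ⇒ ({(({B}B))}B) ⇒ ({(({{B}B}B))}B) ⇒ ({(({{S}B}B))}B) ⇒ ({(({{()}B}B))}B) ⇒ ({(({{()}{}}B))}B) ⇒ ({(({{()}{}}{}))}B) ⇒ ({(({{()}{}}{}))}{})

B ⇒ S   [B → S]
S ⇒ (B)   [S → ( B )]
(B) ⇒ ({B}B)   [B → { B } B]
({B}B) ⇒ ({S}B)   [B → S]
({S}B) ⇒ ({(B)}B)   [S → ( B )]
({(B)}B) ⇒ ({(S)}B)   [B → S]
({(S)}B) ⇒ ({((B))}B)   [S → ( B )]
({((B))}B) ⇒ ({(({B}B))}B)   [B → { B } B]
({(({B}B))}B) ⇒ ({(({{B}B}B))}B)   [B → { B } B]
({(({{B}B}B))}B) ⇒ ({(({{S}B}B))}B)   [B → S]
({(({{S}B}B))}B) ⇒ ({(({{()}B}B))}B)   [S → ( )]
({(({{()}B}B))}B) ⇒ ({(({{()}{}}B))}B)   [B → { }]
({(({{()}{}}B))}B) ⇒ ({(({{()}{}}{}))}B)   [B → { }]
({(({{()}{}}{}))}B) ⇒ ({(({{()}{}}{}))}{})   [B → { }]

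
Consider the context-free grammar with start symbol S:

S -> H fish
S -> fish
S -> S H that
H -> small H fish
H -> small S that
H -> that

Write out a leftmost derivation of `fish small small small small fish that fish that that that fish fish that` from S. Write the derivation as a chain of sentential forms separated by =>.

S => S H that   [S -> S H that]
S H that => fish H that   [S -> fish]
fish H that => fish small H fish that   [H -> small H fish]
fish small H fish that => fish small small H fish fish that   [H -> small H fish]
fish small small H fish fish that => fish small small small S that fish fish that   [H -> small S that]
fish small small small S that fish fish that => fish small small small S H that that fish fish that   [S -> S H that]
fish small small small S H that that fish fish that => fish small small small H fish H that that fish fish that   [S -> H fish]
fish small small small H fish H that that fish fish that => fish small small small small S that fish H that that fish fish that   [H -> small S that]
fish small small small small S that fish H that that fish fish that => fish small small small small fish that fish H that that fish fish that   [S -> fish]
fish small small small small fish that fish H that that fish fish that => fish small small small small fish that fish that that that fish fish that   [H -> that]

S => S H that => fish H that => fish small H fish that => fish small small H fish fish that => fish small small small S that fish fish that => fish small small small S H that that fish fish that => fish small small small H fish H that that fish fish that => fish small small small small S that fish H that that fish fish that => fish small small small small fish that fish H that that fish fish that => fish small small small small fish that fish that that that fish fish that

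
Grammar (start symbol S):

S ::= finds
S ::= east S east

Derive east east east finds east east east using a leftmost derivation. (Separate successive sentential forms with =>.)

S => east S east   [S ::= east S east]
east S east => east east S east east   [S ::= east S east]
east east S east east => east east east S east east east   [S ::= east S east]
east east east S east east east => east east east finds east east east   [S ::= finds]

S => east S east => east east S east east => east east east S east east east => east east east finds east east east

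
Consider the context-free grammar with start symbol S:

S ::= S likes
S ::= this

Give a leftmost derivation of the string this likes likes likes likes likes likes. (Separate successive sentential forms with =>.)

S => S likes   [S ::= S likes]
S likes => S likes likes   [S ::= S likes]
S likes likes => S likes likes likes   [S ::= S likes]
S likes likes likes => S likes likes likes likes   [S ::= S likes]
S likes likes likes likes => S likes likes likes likes likes   [S ::= S likes]
S likes likes likes likes likes => S likes likes likes likes likes likes   [S ::= S likes]
S likes likes likes likes likes likes => this likes likes likes likes likes likes   [S ::= this]

S => S likes => S likes likes => S likes likes likes => S likes likes likes likes => S likes likes likes likes likes => S likes likes likes likes likes likes => this likes likes likes likes likes likes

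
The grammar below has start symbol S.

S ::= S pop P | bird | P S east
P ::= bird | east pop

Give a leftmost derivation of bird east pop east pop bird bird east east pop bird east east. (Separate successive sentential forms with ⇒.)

S ⇒ P S east   [S ::= P S east]
P S east ⇒ bird S east   [P ::= bird]
bird S east ⇒ bird P S east east   [S ::= P S east]
bird P S east east ⇒ bird east pop S east east   [P ::= east pop]
bird east pop S east east ⇒ bird east pop S pop P east east   [S ::= S pop P]
bird east pop S pop P east east ⇒ bird east pop P S east pop P east east   [S ::= P S east]
bird east pop P S east pop P east east ⇒ bird east pop east pop S east pop P east east   [P ::= east pop]
bird east pop east pop S east pop P east east ⇒ bird east pop east pop P S east east pop P east east   [S ::= P S east]
bird east pop east pop P S east east pop P east east ⇒ bird east pop east pop bird S east east pop P east east   [P ::= bird]
bird east pop east pop bird S east east pop P east east ⇒ bird east pop east pop bird bird east east pop P east east   [S ::= bird]
bird east pop east pop bird bird east east pop P east east ⇒ bird east pop east pop bird bird east east pop bird east east   [P ::= bird]

S ⇒ P S east ⇒ bird S east ⇒ bird P S east east ⇒ bird east pop S east east ⇒ bird east pop S pop P east east ⇒ bird east pop P S east pop P east east ⇒ bird east pop east pop S east pop P east east ⇒ bird east pop east pop P S east east pop P east east ⇒ bird east pop east pop bird S east east pop P east east ⇒ bird east pop east pop bird bird east east pop P east east ⇒ bird east pop east pop bird bird east east pop bird east east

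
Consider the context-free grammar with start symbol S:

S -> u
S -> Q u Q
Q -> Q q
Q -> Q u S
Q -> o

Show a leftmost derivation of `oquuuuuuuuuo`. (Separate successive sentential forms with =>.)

S => QuQ   [S -> Q u Q]
QuQ => QuSuQ   [Q -> Q u S]
QuSuQ => QuSuSuQ   [Q -> Q u S]
QuSuSuQ => QuSuSuSuQ   [Q -> Q u S]
QuSuSuSuQ => QuSuSuSuSuQ   [Q -> Q u S]
QuSuSuSuSuQ => QquSuSuSuSuQ   [Q -> Q q]
QquSuSuSuSuQ => oquSuSuSuSuQ   [Q -> o]
oquSuSuSuSuQ => oquuuSuSuSuQ   [S -> u]
oquuuSuSuSuQ => oquuuuuSuSuQ   [S -> u]
oquuuuuSuSuQ => oquuuuuuuSuQ   [S -> u]
oquuuuuuuSuQ => oquuuuuuuuuQ   [S -> u]
oquuuuuuuuuQ => oquuuuuuuuuo   [Q -> o]

S => QuQ => QuSuQ => QuSuSuQ => QuSuSuSuQ => QuSuSuSuSuQ => QquSuSuSuSuQ => oquSuSuSuSuQ => oquuuSuSuSuQ => oquuuuuSuSuQ => oquuuuuuuSuQ => oquuuuuuuuuQ => oquuuuuuuuuo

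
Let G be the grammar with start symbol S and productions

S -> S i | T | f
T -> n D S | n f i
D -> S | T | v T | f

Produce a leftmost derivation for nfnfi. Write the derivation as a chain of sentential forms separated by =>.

S => T => nDS => nSS => nfS => nfT => nfnfi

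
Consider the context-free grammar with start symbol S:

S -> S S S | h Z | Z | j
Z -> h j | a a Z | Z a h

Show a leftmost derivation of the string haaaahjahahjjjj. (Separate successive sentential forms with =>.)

S => SSS   [S -> S S S]
SSS => SSSSS   [S -> S S S]
SSSSS => hZSSSS   [S -> h Z]
hZSSSS => haaZSSSS   [Z -> a a Z]
haaZSSSS => haaZahSSSS   [Z -> Z a h]
haaZahSSSS => haaZahahSSSS   [Z -> Z a h]
haaZahahSSSS => haaaaZahahSSSS   [Z -> a a Z]
haaaaZahahSSSS => haaaahjahahSSSS   [Z -> h j]
haaaahjahahSSSS => haaaahjahahjSSS   [S -> j]
haaaahjahahjSSS => haaaahjahahjjSS   [S -> j]
haaaahjahahjjSS => haaaahjahahjjjS   [S -> j]
haaaahjahahjjjS => haaaahjahahjjjj   [S -> j]

S=>SSS=>SSSSS=>hZSSSS=>haaZSSSS=>haaZahSSSS=>haaZahahSSSS=>haaaaZahahSSSS=>haaaahjahahSSSS=>haaaahjahahjSSS=>haaaahjahahjjSS=>haaaahjahahjjjS=>haaaahjahahjjjj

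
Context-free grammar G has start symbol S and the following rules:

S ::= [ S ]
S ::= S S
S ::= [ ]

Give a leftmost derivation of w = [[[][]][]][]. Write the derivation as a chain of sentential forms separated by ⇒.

S⇒SS⇒[S]S⇒[SS]S⇒[[S]S]S⇒[[SS]S]S⇒[[[]S]S]S⇒[[[][]]S]S⇒[[[][]][]]S⇒[[[][]][]][]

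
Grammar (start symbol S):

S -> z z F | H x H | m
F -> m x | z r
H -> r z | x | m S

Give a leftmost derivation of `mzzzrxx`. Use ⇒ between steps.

S ⇒ HxH ⇒ mSxH ⇒ mzzFxH ⇒ mzzzrxH ⇒ mzzzrxx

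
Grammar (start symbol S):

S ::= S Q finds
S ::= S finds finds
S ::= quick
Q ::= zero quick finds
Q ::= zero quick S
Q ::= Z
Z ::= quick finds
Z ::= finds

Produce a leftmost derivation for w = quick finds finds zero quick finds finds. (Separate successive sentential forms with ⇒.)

S ⇒ S Q finds   [S ::= S Q finds]
S Q finds ⇒ S Q finds Q finds   [S ::= S Q finds]
S Q finds Q finds ⇒ quick Q finds Q finds   [S ::= quick]
quick Q finds Q finds ⇒ quick Z finds Q finds   [Q ::= Z]
quick Z finds Q finds ⇒ quick finds finds Q finds   [Z ::= finds]
quick finds finds Q finds ⇒ quick finds finds zero quick finds finds   [Q ::= zero quick finds]

S ⇒ S Q finds ⇒ S Q finds Q finds ⇒ quick Q finds Q finds ⇒ quick Z finds Q finds ⇒ quick finds finds Q finds ⇒ quick finds finds zero quick finds finds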